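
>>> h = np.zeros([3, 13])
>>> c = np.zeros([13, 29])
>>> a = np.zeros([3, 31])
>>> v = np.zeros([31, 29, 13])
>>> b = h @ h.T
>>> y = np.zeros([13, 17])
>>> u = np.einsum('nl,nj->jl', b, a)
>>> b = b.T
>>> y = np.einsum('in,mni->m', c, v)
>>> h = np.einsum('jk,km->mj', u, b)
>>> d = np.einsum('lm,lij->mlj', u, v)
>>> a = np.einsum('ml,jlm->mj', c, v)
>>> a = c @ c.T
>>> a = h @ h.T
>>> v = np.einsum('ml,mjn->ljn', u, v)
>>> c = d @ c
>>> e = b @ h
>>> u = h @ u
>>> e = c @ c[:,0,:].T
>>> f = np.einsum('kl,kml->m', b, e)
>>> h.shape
(3, 31)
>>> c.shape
(3, 31, 29)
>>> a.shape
(3, 3)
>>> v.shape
(3, 29, 13)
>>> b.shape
(3, 3)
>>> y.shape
(31,)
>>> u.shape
(3, 3)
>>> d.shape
(3, 31, 13)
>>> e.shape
(3, 31, 3)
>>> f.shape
(31,)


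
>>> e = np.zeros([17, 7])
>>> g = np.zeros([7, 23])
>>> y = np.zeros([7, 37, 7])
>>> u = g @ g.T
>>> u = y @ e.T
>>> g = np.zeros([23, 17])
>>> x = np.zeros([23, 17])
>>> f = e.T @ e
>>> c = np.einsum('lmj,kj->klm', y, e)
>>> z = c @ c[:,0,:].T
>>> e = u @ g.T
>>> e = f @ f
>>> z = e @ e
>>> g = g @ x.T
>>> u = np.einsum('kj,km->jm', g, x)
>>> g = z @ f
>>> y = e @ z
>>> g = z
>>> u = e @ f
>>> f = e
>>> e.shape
(7, 7)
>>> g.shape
(7, 7)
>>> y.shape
(7, 7)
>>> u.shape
(7, 7)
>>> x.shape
(23, 17)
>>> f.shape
(7, 7)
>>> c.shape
(17, 7, 37)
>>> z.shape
(7, 7)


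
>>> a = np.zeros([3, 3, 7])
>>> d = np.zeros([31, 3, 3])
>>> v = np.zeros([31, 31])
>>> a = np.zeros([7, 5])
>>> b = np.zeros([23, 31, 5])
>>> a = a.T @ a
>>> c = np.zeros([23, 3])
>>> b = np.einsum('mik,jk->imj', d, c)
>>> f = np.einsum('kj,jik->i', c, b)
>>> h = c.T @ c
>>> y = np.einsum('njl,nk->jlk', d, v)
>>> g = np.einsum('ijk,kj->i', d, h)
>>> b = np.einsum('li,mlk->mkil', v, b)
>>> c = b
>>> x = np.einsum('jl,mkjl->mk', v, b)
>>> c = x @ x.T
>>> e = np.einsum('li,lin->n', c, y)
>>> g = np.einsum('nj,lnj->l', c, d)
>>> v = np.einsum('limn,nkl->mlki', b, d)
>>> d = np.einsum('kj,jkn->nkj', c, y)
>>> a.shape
(5, 5)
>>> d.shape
(31, 3, 3)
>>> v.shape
(31, 3, 3, 23)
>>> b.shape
(3, 23, 31, 31)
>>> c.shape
(3, 3)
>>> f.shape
(31,)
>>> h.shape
(3, 3)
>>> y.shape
(3, 3, 31)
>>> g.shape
(31,)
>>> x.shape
(3, 23)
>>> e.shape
(31,)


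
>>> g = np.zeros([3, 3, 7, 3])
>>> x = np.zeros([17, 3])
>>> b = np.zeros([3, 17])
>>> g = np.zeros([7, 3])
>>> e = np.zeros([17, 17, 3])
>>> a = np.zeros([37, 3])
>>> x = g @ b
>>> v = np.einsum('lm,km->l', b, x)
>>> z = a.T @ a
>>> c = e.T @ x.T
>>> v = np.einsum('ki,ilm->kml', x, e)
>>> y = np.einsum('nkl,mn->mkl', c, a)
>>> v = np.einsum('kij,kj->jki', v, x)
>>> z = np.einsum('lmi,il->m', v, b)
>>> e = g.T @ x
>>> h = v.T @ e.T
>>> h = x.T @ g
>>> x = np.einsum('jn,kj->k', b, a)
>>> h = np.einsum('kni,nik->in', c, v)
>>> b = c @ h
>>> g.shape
(7, 3)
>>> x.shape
(37,)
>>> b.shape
(3, 17, 17)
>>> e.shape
(3, 17)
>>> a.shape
(37, 3)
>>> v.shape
(17, 7, 3)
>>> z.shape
(7,)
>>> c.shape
(3, 17, 7)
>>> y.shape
(37, 17, 7)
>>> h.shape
(7, 17)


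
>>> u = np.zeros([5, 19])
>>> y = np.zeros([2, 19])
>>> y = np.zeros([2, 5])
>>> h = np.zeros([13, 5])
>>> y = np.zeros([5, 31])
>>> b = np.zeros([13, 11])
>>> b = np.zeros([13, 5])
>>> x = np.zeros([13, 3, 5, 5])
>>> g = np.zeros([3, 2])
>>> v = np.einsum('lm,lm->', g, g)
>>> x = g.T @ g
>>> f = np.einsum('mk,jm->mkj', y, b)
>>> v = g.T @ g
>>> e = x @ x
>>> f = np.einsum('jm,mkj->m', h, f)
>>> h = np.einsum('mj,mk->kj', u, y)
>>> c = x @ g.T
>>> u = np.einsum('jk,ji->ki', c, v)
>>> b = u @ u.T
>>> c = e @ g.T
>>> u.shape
(3, 2)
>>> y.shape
(5, 31)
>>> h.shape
(31, 19)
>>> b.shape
(3, 3)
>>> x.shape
(2, 2)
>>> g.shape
(3, 2)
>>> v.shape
(2, 2)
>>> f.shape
(5,)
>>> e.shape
(2, 2)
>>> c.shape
(2, 3)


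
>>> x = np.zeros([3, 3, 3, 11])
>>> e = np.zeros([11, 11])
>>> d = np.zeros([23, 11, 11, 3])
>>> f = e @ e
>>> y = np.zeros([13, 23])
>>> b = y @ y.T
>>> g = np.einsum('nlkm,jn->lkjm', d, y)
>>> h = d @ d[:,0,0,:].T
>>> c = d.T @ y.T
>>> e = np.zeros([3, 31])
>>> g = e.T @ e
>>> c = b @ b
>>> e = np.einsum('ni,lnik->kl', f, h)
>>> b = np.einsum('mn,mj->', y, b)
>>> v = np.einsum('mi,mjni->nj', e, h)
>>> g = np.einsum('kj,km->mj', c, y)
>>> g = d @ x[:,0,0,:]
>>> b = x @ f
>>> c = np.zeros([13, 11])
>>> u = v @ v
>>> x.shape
(3, 3, 3, 11)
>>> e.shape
(23, 23)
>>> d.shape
(23, 11, 11, 3)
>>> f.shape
(11, 11)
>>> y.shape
(13, 23)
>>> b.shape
(3, 3, 3, 11)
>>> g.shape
(23, 11, 11, 11)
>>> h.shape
(23, 11, 11, 23)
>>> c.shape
(13, 11)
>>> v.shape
(11, 11)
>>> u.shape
(11, 11)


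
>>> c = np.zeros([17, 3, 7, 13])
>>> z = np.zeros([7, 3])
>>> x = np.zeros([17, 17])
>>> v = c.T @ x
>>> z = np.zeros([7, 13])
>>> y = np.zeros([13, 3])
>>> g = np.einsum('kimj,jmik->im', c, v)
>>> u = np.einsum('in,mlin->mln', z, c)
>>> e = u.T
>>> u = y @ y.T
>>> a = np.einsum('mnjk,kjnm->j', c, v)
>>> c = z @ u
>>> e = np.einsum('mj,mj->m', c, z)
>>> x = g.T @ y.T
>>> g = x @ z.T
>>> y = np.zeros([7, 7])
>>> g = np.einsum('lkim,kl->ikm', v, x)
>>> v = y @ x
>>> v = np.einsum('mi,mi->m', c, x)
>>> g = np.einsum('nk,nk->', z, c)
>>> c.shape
(7, 13)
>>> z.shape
(7, 13)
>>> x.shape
(7, 13)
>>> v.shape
(7,)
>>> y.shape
(7, 7)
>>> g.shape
()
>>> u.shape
(13, 13)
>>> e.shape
(7,)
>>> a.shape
(7,)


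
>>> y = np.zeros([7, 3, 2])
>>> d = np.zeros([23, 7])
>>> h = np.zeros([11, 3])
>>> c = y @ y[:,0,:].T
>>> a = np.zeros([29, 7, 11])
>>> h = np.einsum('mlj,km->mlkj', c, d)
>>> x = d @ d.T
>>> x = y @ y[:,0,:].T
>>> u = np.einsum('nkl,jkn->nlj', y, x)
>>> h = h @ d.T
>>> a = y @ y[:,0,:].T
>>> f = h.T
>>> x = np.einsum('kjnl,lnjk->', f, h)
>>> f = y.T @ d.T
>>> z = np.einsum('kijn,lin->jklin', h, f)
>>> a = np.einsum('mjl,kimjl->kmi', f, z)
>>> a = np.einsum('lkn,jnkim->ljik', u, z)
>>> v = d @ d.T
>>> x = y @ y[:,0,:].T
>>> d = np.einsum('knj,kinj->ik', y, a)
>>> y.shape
(7, 3, 2)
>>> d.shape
(23, 7)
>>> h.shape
(7, 3, 23, 23)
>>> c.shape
(7, 3, 7)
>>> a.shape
(7, 23, 3, 2)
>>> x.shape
(7, 3, 7)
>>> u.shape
(7, 2, 7)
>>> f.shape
(2, 3, 23)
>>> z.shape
(23, 7, 2, 3, 23)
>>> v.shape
(23, 23)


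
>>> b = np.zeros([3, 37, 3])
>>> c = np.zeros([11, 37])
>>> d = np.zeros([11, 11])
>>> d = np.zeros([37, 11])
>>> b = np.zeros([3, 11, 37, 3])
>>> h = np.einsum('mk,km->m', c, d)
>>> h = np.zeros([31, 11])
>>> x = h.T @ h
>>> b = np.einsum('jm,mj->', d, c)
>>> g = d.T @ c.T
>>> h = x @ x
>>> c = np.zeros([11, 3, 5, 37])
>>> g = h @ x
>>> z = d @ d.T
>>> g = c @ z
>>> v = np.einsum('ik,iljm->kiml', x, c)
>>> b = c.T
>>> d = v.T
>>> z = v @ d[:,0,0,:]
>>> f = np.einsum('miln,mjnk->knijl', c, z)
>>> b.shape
(37, 5, 3, 11)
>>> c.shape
(11, 3, 5, 37)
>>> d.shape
(3, 37, 11, 11)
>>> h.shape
(11, 11)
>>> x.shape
(11, 11)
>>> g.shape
(11, 3, 5, 37)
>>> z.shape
(11, 11, 37, 11)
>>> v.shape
(11, 11, 37, 3)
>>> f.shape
(11, 37, 3, 11, 5)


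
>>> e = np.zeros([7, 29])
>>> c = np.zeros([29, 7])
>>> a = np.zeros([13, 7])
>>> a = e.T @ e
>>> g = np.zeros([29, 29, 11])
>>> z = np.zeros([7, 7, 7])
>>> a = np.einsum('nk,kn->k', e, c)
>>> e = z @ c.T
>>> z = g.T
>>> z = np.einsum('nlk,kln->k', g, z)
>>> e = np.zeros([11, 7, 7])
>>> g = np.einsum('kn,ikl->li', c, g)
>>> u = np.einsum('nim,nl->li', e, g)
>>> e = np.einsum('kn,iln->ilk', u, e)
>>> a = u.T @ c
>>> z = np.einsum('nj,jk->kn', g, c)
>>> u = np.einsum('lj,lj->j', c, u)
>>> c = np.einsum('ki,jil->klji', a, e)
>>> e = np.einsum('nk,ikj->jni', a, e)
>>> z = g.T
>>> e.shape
(29, 7, 11)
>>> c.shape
(7, 29, 11, 7)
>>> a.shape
(7, 7)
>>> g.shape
(11, 29)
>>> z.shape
(29, 11)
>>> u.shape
(7,)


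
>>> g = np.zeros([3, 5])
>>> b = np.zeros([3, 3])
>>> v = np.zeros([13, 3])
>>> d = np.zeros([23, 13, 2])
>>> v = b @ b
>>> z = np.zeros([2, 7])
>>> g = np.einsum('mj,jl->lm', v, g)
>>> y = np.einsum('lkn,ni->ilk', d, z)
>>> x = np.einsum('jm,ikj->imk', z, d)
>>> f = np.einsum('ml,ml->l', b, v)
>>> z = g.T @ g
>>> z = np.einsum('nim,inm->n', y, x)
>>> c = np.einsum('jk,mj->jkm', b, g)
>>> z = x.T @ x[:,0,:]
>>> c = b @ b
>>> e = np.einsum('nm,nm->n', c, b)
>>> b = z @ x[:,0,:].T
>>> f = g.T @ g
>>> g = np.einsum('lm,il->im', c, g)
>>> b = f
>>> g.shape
(5, 3)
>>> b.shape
(3, 3)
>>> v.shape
(3, 3)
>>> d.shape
(23, 13, 2)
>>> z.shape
(13, 7, 13)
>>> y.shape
(7, 23, 13)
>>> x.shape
(23, 7, 13)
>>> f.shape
(3, 3)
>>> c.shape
(3, 3)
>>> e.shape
(3,)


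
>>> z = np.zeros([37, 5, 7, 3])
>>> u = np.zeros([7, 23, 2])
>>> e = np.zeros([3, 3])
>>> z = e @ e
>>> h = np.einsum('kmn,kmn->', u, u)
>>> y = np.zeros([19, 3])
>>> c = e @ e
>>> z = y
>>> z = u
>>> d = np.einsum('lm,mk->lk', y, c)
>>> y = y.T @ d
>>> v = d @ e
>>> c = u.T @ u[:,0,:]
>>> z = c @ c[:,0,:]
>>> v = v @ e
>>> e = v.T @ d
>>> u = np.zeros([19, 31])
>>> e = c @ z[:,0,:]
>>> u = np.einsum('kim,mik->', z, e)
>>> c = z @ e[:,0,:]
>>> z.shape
(2, 23, 2)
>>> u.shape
()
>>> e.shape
(2, 23, 2)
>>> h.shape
()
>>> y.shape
(3, 3)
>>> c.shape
(2, 23, 2)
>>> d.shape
(19, 3)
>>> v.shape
(19, 3)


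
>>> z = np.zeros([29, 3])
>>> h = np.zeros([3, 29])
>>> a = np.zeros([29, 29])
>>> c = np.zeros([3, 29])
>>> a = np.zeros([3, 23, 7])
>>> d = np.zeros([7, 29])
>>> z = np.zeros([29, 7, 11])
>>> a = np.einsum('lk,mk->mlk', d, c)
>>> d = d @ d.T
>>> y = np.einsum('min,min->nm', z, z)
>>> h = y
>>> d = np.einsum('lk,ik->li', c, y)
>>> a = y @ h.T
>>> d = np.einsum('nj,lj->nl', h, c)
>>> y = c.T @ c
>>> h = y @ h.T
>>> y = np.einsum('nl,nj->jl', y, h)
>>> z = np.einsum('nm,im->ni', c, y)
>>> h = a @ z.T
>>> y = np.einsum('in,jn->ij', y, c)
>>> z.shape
(3, 11)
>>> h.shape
(11, 3)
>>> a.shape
(11, 11)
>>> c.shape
(3, 29)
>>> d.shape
(11, 3)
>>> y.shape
(11, 3)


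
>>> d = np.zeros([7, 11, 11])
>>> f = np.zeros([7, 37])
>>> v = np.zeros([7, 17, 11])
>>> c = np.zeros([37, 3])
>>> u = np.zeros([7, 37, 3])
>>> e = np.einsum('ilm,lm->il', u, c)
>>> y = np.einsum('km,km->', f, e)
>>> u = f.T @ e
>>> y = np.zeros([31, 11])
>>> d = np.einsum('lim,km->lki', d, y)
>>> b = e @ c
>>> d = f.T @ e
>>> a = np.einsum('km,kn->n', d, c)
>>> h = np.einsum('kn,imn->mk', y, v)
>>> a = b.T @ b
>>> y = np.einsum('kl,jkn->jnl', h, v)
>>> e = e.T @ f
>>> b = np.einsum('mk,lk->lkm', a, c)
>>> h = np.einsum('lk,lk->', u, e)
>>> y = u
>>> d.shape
(37, 37)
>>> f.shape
(7, 37)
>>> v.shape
(7, 17, 11)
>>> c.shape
(37, 3)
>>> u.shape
(37, 37)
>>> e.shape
(37, 37)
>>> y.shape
(37, 37)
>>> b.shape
(37, 3, 3)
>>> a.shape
(3, 3)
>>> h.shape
()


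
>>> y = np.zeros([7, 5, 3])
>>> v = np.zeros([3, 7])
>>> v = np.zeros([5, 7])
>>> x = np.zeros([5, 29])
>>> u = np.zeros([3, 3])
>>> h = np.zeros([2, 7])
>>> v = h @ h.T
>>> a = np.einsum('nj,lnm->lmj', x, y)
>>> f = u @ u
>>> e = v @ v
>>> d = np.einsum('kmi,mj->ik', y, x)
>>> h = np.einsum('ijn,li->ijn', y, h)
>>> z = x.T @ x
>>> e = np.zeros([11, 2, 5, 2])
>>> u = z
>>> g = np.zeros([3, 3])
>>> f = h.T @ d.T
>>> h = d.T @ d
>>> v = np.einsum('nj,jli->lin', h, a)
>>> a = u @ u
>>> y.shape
(7, 5, 3)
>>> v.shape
(3, 29, 7)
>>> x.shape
(5, 29)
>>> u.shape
(29, 29)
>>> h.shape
(7, 7)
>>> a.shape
(29, 29)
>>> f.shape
(3, 5, 3)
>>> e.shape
(11, 2, 5, 2)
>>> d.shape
(3, 7)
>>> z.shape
(29, 29)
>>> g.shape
(3, 3)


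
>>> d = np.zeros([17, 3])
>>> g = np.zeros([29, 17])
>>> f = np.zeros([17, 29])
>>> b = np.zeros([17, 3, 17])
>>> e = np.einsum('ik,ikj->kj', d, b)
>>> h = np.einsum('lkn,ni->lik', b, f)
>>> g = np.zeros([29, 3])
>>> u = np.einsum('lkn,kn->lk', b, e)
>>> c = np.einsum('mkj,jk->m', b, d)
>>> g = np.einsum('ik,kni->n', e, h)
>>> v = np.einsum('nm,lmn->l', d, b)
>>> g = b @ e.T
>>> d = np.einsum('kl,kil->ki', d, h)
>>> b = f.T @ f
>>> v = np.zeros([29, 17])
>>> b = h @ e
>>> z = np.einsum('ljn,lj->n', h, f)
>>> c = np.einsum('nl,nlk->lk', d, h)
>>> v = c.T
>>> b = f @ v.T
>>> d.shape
(17, 29)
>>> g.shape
(17, 3, 3)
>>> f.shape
(17, 29)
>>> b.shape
(17, 3)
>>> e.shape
(3, 17)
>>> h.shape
(17, 29, 3)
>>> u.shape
(17, 3)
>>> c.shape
(29, 3)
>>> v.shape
(3, 29)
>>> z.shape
(3,)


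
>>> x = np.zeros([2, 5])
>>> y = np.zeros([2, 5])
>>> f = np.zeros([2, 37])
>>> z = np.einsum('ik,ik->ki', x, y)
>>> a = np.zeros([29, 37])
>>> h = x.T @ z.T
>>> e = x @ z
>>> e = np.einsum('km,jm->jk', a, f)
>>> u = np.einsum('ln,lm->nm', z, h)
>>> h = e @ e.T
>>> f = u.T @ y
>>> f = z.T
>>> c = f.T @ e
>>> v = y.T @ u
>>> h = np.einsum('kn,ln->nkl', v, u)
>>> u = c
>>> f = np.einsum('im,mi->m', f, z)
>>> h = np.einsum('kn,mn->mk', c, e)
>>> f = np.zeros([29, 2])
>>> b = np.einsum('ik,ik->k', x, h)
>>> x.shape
(2, 5)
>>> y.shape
(2, 5)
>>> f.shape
(29, 2)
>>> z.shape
(5, 2)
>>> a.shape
(29, 37)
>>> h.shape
(2, 5)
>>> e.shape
(2, 29)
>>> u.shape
(5, 29)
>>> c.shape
(5, 29)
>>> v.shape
(5, 5)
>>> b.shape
(5,)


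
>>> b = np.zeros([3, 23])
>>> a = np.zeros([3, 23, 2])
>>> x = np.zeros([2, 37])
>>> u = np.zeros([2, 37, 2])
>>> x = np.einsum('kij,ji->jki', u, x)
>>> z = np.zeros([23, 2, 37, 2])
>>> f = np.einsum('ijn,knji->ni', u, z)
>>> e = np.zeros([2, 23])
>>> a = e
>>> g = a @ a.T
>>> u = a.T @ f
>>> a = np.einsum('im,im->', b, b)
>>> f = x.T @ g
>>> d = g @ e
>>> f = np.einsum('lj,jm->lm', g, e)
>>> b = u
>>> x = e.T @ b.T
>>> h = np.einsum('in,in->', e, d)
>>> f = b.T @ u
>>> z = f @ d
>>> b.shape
(23, 2)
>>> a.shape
()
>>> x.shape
(23, 23)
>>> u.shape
(23, 2)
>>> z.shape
(2, 23)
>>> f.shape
(2, 2)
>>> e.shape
(2, 23)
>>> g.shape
(2, 2)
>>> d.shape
(2, 23)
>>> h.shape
()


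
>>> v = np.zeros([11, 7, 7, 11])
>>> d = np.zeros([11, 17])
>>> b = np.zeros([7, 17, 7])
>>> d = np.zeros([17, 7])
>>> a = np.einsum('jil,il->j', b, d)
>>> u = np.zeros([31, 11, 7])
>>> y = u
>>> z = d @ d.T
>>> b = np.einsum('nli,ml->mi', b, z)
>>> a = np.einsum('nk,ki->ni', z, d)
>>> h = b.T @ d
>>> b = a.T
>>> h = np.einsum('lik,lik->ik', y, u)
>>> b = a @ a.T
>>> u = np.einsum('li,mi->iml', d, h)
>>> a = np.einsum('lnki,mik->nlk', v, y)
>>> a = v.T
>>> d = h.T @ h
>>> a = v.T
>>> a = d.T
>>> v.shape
(11, 7, 7, 11)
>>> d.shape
(7, 7)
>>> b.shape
(17, 17)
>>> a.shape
(7, 7)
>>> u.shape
(7, 11, 17)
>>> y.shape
(31, 11, 7)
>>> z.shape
(17, 17)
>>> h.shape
(11, 7)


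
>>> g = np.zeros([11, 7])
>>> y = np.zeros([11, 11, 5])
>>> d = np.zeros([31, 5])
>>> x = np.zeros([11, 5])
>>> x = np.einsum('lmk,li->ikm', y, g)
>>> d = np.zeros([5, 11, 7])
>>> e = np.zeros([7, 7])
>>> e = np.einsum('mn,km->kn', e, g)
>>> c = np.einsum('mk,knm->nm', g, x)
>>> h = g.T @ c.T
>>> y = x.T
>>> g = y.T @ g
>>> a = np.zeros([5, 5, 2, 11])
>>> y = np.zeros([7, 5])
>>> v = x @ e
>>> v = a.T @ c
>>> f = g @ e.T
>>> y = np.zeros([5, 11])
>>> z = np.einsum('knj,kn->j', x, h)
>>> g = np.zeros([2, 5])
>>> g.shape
(2, 5)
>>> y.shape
(5, 11)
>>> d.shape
(5, 11, 7)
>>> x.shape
(7, 5, 11)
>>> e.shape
(11, 7)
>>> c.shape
(5, 11)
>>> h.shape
(7, 5)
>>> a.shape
(5, 5, 2, 11)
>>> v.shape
(11, 2, 5, 11)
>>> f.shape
(7, 5, 11)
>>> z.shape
(11,)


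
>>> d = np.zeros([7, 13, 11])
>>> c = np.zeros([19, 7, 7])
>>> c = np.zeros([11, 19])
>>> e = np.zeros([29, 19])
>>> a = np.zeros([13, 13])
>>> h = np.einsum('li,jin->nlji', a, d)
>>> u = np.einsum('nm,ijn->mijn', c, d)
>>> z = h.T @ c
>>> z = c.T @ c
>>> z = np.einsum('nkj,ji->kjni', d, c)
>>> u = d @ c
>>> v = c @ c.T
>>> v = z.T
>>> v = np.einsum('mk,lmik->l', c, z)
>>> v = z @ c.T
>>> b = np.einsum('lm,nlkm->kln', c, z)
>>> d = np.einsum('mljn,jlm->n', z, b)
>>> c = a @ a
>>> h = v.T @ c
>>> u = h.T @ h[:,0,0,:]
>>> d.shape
(19,)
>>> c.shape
(13, 13)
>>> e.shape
(29, 19)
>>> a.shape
(13, 13)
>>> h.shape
(11, 7, 11, 13)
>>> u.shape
(13, 11, 7, 13)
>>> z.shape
(13, 11, 7, 19)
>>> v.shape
(13, 11, 7, 11)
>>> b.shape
(7, 11, 13)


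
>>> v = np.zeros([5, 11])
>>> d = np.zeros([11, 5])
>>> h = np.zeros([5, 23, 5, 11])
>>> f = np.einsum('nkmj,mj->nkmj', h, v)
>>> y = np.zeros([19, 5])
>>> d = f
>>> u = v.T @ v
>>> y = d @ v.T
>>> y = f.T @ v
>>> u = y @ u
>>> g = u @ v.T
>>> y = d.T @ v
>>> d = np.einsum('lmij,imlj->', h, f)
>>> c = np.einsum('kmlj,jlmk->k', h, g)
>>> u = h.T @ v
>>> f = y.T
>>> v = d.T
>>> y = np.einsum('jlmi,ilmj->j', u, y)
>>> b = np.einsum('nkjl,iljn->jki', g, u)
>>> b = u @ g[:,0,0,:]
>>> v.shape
()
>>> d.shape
()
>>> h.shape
(5, 23, 5, 11)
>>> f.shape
(11, 23, 5, 11)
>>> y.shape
(11,)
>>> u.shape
(11, 5, 23, 11)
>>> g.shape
(11, 5, 23, 5)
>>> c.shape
(5,)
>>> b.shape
(11, 5, 23, 5)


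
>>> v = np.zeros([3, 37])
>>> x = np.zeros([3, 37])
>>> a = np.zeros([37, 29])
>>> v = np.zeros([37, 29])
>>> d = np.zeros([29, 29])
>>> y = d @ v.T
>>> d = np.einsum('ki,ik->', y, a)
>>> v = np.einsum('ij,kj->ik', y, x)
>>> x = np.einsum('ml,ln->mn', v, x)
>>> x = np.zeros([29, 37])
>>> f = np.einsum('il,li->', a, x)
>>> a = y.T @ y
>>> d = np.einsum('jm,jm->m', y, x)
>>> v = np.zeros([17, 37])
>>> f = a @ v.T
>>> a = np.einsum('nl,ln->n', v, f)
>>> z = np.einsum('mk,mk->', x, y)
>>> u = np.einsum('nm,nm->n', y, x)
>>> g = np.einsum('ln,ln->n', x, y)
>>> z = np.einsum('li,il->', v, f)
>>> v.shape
(17, 37)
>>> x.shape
(29, 37)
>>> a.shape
(17,)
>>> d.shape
(37,)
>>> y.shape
(29, 37)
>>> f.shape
(37, 17)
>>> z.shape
()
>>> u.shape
(29,)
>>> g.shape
(37,)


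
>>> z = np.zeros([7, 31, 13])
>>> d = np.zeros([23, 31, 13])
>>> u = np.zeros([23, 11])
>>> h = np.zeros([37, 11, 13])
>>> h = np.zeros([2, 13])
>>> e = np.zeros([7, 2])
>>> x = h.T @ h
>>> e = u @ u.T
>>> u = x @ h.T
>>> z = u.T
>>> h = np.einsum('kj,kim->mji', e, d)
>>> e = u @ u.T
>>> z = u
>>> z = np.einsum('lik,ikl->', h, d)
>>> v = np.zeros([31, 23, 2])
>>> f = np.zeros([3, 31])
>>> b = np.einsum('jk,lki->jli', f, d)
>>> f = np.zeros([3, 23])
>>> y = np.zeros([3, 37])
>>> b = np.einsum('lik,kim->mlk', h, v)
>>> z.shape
()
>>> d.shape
(23, 31, 13)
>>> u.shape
(13, 2)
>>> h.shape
(13, 23, 31)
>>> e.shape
(13, 13)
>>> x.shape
(13, 13)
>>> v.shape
(31, 23, 2)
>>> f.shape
(3, 23)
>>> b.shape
(2, 13, 31)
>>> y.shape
(3, 37)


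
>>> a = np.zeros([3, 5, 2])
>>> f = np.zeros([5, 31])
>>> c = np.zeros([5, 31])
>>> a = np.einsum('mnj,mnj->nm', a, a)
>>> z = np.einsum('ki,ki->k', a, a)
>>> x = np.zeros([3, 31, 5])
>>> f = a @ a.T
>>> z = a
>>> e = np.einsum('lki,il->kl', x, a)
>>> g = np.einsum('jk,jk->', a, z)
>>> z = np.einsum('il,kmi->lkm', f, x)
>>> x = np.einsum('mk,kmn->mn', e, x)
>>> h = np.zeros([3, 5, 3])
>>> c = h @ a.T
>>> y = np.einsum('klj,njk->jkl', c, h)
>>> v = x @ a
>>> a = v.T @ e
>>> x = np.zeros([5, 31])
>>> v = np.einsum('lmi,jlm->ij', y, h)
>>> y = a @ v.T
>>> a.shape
(3, 3)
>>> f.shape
(5, 5)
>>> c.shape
(3, 5, 5)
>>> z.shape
(5, 3, 31)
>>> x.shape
(5, 31)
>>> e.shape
(31, 3)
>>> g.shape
()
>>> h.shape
(3, 5, 3)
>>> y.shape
(3, 5)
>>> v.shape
(5, 3)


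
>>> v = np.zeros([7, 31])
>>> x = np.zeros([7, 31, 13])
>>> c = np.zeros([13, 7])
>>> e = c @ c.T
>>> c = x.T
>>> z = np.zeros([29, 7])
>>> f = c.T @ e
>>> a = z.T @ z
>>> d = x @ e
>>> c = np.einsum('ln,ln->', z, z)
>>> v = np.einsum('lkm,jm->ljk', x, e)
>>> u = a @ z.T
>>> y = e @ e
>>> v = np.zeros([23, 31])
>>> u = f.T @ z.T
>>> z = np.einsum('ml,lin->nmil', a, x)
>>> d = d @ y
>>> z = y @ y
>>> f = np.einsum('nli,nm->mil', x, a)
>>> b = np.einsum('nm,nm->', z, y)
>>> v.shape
(23, 31)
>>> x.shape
(7, 31, 13)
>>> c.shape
()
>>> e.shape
(13, 13)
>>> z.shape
(13, 13)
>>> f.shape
(7, 13, 31)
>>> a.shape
(7, 7)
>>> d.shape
(7, 31, 13)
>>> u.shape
(13, 31, 29)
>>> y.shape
(13, 13)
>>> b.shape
()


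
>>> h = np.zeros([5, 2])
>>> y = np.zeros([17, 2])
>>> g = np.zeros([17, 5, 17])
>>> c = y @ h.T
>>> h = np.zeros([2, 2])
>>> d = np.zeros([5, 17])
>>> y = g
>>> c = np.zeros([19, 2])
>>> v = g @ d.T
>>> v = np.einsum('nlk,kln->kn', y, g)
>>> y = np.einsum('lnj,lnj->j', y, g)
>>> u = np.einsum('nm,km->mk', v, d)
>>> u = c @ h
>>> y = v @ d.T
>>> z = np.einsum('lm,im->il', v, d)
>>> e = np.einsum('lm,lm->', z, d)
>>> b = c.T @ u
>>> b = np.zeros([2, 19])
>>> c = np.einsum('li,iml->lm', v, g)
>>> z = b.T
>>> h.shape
(2, 2)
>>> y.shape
(17, 5)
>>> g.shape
(17, 5, 17)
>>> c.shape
(17, 5)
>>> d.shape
(5, 17)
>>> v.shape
(17, 17)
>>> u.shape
(19, 2)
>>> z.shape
(19, 2)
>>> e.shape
()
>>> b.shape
(2, 19)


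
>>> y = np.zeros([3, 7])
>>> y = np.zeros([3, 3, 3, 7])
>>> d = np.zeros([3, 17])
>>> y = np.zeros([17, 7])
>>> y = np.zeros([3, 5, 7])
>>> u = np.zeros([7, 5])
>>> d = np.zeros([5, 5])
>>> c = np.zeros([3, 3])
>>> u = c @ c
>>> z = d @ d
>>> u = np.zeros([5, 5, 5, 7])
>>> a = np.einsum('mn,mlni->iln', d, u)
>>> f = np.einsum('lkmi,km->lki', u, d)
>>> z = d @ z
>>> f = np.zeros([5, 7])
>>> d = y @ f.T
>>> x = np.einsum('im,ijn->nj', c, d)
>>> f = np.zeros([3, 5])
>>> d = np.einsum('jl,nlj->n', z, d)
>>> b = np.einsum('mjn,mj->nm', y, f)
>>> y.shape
(3, 5, 7)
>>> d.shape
(3,)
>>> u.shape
(5, 5, 5, 7)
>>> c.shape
(3, 3)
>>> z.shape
(5, 5)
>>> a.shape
(7, 5, 5)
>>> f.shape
(3, 5)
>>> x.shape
(5, 5)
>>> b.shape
(7, 3)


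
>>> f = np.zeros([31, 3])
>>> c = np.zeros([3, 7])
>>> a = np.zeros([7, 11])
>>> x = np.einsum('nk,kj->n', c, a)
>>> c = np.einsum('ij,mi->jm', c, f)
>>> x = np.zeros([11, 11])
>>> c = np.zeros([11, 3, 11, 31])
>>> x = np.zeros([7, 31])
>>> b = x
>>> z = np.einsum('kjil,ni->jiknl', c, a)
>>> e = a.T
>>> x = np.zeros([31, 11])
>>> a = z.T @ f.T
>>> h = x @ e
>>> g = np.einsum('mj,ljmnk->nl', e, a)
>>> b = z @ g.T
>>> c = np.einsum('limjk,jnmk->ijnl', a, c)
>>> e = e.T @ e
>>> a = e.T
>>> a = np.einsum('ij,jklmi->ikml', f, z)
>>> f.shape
(31, 3)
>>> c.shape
(7, 11, 3, 31)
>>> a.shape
(31, 11, 7, 11)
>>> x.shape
(31, 11)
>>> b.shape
(3, 11, 11, 7, 11)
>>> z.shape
(3, 11, 11, 7, 31)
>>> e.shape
(7, 7)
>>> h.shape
(31, 7)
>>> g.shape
(11, 31)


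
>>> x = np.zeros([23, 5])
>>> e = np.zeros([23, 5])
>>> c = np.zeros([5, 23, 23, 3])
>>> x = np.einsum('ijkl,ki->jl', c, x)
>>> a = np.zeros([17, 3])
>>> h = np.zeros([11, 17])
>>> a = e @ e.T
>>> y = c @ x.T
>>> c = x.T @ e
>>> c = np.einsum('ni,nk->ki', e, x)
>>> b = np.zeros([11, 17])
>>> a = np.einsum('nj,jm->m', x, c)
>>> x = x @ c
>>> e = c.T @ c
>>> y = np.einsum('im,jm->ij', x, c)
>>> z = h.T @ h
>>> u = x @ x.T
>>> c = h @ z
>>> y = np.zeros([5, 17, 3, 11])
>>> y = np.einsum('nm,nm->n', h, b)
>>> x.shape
(23, 5)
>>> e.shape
(5, 5)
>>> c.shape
(11, 17)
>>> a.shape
(5,)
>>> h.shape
(11, 17)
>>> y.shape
(11,)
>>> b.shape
(11, 17)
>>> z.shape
(17, 17)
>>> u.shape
(23, 23)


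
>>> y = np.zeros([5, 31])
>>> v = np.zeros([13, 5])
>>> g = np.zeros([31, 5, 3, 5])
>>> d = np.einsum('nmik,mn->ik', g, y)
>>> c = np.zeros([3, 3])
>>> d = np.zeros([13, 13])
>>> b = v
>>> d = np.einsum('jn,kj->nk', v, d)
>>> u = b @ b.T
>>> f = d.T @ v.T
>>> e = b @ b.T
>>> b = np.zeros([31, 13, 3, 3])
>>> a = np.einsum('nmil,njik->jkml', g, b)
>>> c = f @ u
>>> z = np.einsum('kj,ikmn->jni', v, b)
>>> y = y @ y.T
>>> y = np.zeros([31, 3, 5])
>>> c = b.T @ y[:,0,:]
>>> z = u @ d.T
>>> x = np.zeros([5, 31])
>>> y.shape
(31, 3, 5)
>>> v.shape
(13, 5)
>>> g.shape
(31, 5, 3, 5)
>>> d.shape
(5, 13)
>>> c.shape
(3, 3, 13, 5)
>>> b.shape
(31, 13, 3, 3)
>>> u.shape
(13, 13)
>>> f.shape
(13, 13)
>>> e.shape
(13, 13)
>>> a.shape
(13, 3, 5, 5)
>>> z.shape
(13, 5)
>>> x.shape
(5, 31)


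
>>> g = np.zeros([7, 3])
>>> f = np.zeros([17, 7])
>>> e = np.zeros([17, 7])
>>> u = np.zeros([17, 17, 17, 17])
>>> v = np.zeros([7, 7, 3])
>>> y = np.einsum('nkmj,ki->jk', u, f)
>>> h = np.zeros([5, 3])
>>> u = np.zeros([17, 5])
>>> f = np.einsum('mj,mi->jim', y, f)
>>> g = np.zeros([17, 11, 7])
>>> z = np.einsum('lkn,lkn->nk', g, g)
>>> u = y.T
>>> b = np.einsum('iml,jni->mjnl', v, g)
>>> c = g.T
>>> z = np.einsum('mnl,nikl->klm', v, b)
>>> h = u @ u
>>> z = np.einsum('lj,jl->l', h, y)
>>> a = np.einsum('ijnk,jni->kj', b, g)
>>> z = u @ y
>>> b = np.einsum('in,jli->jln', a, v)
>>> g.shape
(17, 11, 7)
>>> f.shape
(17, 7, 17)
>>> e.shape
(17, 7)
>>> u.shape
(17, 17)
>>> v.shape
(7, 7, 3)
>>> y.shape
(17, 17)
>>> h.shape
(17, 17)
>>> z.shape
(17, 17)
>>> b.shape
(7, 7, 17)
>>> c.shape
(7, 11, 17)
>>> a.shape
(3, 17)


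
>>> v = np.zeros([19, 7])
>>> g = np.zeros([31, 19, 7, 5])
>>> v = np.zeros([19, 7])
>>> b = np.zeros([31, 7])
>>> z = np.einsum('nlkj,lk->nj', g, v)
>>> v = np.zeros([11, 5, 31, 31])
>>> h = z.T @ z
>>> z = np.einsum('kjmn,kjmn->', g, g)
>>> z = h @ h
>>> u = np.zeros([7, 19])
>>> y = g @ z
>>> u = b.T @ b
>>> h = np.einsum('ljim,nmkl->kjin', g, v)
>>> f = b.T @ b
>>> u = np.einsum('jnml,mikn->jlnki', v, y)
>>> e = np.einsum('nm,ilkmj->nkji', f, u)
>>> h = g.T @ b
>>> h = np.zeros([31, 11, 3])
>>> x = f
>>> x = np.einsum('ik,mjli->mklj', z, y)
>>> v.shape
(11, 5, 31, 31)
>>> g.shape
(31, 19, 7, 5)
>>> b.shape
(31, 7)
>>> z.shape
(5, 5)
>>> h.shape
(31, 11, 3)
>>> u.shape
(11, 31, 5, 7, 19)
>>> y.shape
(31, 19, 7, 5)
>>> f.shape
(7, 7)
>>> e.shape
(7, 5, 19, 11)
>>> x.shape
(31, 5, 7, 19)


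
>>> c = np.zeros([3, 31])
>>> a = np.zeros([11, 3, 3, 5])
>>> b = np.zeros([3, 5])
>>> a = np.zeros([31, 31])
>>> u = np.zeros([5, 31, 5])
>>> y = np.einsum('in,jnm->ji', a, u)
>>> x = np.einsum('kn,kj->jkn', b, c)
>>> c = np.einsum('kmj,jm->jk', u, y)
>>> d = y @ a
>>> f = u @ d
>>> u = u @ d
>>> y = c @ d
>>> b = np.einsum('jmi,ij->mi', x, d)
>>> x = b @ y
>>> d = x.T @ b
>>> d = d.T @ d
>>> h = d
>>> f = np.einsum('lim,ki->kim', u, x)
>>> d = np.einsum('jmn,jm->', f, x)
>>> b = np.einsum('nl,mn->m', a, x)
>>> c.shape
(5, 5)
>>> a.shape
(31, 31)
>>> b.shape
(3,)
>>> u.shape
(5, 31, 31)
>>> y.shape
(5, 31)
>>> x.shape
(3, 31)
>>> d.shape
()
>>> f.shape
(3, 31, 31)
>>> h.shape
(5, 5)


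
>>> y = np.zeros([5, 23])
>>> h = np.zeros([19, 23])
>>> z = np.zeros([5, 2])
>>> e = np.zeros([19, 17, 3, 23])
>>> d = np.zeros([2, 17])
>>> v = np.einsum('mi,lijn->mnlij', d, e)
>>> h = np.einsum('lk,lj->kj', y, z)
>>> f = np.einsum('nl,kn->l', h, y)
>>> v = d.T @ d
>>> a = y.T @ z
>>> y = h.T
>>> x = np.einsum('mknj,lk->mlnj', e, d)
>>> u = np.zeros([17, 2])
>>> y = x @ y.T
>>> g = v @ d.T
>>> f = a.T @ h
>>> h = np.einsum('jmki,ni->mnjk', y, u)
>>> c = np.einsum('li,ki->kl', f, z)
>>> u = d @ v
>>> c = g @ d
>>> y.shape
(19, 2, 3, 2)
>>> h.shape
(2, 17, 19, 3)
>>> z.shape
(5, 2)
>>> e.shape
(19, 17, 3, 23)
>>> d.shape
(2, 17)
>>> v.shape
(17, 17)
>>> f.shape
(2, 2)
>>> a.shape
(23, 2)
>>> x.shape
(19, 2, 3, 23)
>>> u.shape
(2, 17)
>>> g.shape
(17, 2)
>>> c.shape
(17, 17)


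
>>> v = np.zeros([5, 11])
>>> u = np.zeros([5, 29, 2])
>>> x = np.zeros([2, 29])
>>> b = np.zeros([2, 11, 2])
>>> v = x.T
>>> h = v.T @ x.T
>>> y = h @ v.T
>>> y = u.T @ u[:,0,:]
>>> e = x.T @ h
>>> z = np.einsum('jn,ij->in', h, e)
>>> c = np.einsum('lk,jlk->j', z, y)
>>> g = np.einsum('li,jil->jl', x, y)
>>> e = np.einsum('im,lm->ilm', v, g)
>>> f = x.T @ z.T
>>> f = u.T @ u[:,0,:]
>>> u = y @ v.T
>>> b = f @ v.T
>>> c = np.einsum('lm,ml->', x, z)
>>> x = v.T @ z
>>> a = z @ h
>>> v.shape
(29, 2)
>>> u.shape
(2, 29, 29)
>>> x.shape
(2, 2)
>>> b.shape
(2, 29, 29)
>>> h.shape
(2, 2)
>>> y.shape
(2, 29, 2)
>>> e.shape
(29, 2, 2)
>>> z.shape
(29, 2)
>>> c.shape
()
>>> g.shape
(2, 2)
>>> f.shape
(2, 29, 2)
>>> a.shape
(29, 2)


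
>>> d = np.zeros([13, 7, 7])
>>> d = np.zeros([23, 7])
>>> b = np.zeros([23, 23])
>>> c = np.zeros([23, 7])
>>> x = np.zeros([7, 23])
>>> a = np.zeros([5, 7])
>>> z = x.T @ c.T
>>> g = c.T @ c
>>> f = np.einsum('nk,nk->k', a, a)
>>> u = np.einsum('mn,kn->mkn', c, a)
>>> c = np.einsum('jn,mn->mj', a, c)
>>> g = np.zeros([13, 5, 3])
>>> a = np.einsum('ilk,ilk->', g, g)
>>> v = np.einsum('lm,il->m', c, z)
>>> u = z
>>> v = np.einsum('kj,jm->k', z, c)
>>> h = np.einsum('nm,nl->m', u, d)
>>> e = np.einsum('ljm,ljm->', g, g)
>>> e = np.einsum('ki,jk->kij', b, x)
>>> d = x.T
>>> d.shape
(23, 7)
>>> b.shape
(23, 23)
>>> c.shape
(23, 5)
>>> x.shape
(7, 23)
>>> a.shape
()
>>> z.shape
(23, 23)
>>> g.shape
(13, 5, 3)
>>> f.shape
(7,)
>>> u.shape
(23, 23)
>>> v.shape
(23,)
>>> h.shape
(23,)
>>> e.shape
(23, 23, 7)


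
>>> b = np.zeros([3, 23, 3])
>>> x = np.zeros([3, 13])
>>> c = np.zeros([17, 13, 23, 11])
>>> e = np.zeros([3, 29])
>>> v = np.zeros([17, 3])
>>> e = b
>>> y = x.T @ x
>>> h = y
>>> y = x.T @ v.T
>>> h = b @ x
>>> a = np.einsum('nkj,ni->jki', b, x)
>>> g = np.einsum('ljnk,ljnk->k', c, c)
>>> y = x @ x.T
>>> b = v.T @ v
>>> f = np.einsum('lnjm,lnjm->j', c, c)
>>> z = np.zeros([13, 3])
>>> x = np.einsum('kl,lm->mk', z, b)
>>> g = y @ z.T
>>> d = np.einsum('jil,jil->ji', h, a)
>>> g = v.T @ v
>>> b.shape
(3, 3)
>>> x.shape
(3, 13)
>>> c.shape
(17, 13, 23, 11)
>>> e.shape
(3, 23, 3)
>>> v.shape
(17, 3)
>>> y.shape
(3, 3)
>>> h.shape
(3, 23, 13)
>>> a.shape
(3, 23, 13)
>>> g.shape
(3, 3)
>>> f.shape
(23,)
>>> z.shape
(13, 3)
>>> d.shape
(3, 23)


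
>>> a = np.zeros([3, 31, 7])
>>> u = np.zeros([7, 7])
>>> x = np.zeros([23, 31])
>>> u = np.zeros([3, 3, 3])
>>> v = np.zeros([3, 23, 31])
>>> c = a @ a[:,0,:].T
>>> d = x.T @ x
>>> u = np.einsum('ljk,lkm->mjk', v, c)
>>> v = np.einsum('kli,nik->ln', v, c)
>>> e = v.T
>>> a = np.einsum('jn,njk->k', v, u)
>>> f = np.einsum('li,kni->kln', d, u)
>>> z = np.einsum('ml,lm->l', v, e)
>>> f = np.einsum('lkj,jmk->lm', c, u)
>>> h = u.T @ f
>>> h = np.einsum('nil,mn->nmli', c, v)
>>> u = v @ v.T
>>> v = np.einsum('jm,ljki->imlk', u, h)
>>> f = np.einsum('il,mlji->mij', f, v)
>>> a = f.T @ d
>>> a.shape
(3, 3, 31)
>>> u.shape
(23, 23)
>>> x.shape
(23, 31)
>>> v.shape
(31, 23, 3, 3)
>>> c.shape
(3, 31, 3)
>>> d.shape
(31, 31)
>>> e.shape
(3, 23)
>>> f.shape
(31, 3, 3)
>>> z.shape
(3,)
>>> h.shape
(3, 23, 3, 31)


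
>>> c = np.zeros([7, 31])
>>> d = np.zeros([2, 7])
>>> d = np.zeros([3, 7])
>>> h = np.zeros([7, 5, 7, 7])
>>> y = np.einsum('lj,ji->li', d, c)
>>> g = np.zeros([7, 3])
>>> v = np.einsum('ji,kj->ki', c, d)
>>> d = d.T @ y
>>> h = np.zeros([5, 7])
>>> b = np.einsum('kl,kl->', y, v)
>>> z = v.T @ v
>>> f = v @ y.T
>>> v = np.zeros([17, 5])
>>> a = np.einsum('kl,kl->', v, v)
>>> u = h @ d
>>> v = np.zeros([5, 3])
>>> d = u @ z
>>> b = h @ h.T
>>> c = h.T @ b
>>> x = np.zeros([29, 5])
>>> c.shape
(7, 5)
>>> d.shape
(5, 31)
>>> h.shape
(5, 7)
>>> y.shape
(3, 31)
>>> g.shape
(7, 3)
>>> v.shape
(5, 3)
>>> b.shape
(5, 5)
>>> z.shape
(31, 31)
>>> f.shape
(3, 3)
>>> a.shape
()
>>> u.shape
(5, 31)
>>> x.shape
(29, 5)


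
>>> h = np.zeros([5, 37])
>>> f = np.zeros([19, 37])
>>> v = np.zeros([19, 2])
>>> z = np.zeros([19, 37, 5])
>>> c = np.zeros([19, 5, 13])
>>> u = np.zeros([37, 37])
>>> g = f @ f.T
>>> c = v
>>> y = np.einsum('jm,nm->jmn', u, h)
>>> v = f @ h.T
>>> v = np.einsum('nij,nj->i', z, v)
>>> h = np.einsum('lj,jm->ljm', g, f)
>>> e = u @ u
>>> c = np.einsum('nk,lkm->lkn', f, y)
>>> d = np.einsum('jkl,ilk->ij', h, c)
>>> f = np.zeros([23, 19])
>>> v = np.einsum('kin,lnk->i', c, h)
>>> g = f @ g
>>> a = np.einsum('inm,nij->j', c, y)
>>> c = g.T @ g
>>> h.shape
(19, 19, 37)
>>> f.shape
(23, 19)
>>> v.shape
(37,)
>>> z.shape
(19, 37, 5)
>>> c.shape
(19, 19)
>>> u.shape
(37, 37)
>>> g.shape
(23, 19)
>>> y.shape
(37, 37, 5)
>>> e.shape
(37, 37)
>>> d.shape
(37, 19)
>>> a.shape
(5,)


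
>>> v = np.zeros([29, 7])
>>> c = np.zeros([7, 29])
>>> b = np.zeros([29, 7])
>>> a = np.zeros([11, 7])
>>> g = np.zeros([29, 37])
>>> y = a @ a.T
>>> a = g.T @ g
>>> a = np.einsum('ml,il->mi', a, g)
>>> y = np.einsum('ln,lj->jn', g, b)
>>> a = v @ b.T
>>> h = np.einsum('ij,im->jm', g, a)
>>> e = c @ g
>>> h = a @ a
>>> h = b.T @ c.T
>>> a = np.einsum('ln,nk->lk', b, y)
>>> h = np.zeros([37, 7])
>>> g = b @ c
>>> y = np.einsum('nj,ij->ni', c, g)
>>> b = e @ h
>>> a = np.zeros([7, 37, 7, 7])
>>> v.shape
(29, 7)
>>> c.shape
(7, 29)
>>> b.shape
(7, 7)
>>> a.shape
(7, 37, 7, 7)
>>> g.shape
(29, 29)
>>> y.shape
(7, 29)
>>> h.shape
(37, 7)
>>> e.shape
(7, 37)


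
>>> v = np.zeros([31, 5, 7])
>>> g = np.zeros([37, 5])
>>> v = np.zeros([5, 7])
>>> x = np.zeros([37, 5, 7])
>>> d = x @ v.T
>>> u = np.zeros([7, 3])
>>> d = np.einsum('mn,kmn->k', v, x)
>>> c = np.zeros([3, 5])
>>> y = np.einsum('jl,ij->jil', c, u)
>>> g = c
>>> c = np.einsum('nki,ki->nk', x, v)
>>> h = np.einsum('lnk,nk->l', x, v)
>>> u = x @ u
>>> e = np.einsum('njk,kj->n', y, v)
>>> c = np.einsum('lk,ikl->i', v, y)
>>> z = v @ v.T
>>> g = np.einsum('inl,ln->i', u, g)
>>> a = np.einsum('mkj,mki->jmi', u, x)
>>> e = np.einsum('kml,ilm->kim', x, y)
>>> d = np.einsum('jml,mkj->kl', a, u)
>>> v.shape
(5, 7)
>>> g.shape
(37,)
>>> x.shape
(37, 5, 7)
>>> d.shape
(5, 7)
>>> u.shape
(37, 5, 3)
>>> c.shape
(3,)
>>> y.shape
(3, 7, 5)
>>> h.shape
(37,)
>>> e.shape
(37, 3, 5)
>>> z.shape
(5, 5)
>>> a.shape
(3, 37, 7)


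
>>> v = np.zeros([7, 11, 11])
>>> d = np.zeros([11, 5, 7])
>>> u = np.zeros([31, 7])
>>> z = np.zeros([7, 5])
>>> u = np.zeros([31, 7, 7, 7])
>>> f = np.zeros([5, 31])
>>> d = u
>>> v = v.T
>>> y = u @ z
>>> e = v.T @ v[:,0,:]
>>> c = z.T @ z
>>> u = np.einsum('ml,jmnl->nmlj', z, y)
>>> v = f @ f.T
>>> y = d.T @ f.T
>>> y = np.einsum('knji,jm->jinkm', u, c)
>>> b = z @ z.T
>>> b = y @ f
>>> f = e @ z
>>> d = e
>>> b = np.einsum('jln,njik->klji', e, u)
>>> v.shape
(5, 5)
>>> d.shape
(7, 11, 7)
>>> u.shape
(7, 7, 5, 31)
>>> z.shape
(7, 5)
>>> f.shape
(7, 11, 5)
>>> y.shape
(5, 31, 7, 7, 5)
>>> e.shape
(7, 11, 7)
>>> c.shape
(5, 5)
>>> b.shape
(31, 11, 7, 5)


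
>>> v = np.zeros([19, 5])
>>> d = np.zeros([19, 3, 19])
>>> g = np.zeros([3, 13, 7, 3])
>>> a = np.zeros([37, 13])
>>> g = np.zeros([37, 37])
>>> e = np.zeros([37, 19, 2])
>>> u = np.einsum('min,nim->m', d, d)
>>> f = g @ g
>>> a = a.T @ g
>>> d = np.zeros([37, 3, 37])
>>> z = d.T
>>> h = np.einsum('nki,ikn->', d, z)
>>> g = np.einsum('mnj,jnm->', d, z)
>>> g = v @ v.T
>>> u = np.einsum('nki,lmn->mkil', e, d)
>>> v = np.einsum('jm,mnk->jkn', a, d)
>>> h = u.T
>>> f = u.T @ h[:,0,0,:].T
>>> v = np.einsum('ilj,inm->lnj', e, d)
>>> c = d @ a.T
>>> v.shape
(19, 3, 2)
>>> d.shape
(37, 3, 37)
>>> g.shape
(19, 19)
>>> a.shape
(13, 37)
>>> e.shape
(37, 19, 2)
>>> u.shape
(3, 19, 2, 37)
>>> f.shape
(37, 2, 19, 37)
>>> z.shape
(37, 3, 37)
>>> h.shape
(37, 2, 19, 3)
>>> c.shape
(37, 3, 13)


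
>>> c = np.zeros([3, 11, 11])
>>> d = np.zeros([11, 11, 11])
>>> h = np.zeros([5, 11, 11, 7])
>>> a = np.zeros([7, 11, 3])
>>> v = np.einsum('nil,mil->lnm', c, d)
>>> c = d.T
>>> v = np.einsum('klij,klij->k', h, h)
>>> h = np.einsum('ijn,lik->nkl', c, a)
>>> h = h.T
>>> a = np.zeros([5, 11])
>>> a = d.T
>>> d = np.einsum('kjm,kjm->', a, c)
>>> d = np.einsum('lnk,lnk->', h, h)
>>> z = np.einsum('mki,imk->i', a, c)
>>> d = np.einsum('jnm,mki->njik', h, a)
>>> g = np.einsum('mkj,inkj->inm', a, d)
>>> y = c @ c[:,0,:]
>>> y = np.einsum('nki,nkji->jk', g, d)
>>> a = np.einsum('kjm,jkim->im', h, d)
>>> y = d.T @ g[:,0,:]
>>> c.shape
(11, 11, 11)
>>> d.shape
(3, 7, 11, 11)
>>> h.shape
(7, 3, 11)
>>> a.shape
(11, 11)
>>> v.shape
(5,)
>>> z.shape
(11,)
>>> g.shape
(3, 7, 11)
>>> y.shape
(11, 11, 7, 11)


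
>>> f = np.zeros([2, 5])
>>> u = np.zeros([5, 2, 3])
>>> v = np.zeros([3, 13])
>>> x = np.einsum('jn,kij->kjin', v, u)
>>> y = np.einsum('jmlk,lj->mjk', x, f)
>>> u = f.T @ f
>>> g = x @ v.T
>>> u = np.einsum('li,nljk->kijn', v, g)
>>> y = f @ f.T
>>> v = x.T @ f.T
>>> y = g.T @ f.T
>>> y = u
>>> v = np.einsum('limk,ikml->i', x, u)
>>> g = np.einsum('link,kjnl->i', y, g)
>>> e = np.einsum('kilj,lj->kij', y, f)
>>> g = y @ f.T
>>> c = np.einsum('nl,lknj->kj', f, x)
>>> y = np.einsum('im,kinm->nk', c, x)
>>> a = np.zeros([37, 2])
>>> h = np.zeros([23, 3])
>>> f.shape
(2, 5)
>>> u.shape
(3, 13, 2, 5)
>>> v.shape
(3,)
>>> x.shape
(5, 3, 2, 13)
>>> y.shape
(2, 5)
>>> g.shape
(3, 13, 2, 2)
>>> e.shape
(3, 13, 5)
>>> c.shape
(3, 13)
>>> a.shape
(37, 2)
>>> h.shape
(23, 3)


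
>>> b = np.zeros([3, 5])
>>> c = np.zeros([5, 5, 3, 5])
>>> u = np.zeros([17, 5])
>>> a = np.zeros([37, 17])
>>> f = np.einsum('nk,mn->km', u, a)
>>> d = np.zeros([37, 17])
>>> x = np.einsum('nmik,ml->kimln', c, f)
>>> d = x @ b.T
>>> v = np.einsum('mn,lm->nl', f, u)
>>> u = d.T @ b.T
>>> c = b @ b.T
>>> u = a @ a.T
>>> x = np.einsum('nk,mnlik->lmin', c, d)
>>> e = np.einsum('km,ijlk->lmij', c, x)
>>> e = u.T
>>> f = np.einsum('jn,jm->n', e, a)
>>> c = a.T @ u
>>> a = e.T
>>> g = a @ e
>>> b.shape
(3, 5)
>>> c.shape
(17, 37)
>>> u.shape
(37, 37)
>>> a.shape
(37, 37)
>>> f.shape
(37,)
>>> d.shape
(5, 3, 5, 37, 3)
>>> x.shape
(5, 5, 37, 3)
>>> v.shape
(37, 17)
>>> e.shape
(37, 37)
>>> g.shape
(37, 37)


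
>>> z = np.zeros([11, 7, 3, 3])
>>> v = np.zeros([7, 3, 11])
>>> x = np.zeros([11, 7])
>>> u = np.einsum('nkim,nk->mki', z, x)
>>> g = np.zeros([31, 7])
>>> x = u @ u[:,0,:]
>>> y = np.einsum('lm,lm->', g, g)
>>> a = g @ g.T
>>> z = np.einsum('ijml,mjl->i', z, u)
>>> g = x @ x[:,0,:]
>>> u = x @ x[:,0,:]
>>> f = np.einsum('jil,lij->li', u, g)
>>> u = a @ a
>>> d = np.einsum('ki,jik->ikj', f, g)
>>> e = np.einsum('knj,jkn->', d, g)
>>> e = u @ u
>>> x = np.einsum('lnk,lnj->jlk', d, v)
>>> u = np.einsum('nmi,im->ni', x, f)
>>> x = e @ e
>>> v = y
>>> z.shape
(11,)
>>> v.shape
()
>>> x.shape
(31, 31)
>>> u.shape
(11, 3)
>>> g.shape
(3, 7, 3)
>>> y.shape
()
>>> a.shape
(31, 31)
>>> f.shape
(3, 7)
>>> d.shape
(7, 3, 3)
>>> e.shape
(31, 31)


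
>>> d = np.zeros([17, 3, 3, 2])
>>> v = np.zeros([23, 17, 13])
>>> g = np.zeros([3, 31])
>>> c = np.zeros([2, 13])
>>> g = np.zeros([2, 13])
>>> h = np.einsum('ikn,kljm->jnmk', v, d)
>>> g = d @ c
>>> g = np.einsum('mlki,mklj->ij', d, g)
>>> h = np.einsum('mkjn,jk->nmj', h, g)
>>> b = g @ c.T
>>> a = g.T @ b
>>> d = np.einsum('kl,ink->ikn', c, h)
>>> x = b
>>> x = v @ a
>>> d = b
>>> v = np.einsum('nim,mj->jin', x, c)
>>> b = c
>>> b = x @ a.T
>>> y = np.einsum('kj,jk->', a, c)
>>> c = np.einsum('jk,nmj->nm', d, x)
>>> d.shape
(2, 2)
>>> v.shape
(13, 17, 23)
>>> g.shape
(2, 13)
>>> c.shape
(23, 17)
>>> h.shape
(17, 3, 2)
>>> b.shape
(23, 17, 13)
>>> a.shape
(13, 2)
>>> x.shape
(23, 17, 2)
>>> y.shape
()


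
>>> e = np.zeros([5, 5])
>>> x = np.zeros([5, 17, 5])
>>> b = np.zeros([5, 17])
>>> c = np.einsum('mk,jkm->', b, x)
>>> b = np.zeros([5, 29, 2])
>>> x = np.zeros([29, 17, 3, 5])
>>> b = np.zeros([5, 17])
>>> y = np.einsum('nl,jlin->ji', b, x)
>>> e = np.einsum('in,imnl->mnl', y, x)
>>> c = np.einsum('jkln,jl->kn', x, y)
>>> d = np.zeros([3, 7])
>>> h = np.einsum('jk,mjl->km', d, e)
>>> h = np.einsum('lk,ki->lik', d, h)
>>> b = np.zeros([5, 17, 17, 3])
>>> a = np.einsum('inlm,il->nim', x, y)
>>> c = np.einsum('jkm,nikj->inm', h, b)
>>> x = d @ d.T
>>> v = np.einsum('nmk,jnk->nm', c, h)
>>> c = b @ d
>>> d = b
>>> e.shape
(17, 3, 5)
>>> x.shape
(3, 3)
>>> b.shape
(5, 17, 17, 3)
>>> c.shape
(5, 17, 17, 7)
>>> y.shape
(29, 3)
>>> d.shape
(5, 17, 17, 3)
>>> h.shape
(3, 17, 7)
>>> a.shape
(17, 29, 5)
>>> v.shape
(17, 5)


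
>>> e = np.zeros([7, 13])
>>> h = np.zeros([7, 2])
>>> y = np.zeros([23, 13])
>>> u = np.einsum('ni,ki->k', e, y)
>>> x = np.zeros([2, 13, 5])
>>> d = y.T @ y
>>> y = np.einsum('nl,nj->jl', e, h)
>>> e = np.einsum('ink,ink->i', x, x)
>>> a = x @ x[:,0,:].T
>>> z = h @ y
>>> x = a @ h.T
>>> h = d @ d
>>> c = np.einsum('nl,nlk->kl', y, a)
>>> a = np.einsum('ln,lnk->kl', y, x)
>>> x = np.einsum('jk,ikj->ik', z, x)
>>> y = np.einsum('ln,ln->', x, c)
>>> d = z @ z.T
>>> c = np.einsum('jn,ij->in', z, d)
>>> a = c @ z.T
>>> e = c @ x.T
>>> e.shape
(7, 2)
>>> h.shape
(13, 13)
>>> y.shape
()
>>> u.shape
(23,)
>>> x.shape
(2, 13)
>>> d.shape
(7, 7)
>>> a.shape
(7, 7)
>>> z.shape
(7, 13)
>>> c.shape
(7, 13)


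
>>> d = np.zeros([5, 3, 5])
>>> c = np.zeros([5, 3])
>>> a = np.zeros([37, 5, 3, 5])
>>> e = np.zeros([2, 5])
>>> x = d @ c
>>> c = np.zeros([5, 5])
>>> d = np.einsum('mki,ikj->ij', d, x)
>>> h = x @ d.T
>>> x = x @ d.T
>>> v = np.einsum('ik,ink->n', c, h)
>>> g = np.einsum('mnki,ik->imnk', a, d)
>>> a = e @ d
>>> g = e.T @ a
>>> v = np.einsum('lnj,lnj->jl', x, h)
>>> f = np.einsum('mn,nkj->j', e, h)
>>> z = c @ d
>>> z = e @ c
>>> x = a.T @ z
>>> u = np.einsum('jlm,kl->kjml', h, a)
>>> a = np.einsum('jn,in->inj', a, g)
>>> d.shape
(5, 3)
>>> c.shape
(5, 5)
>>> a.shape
(5, 3, 2)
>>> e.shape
(2, 5)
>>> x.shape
(3, 5)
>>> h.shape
(5, 3, 5)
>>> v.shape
(5, 5)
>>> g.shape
(5, 3)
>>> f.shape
(5,)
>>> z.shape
(2, 5)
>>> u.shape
(2, 5, 5, 3)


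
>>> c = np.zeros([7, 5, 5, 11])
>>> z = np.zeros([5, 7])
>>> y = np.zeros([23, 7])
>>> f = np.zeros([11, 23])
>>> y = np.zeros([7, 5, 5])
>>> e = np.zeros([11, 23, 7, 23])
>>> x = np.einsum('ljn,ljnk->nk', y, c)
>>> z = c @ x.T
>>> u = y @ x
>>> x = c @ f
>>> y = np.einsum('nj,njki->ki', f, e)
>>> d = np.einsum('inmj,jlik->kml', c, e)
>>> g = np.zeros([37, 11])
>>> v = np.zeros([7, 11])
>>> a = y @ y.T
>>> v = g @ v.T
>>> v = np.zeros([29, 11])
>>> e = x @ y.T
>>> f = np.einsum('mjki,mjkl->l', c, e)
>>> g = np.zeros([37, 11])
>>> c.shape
(7, 5, 5, 11)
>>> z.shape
(7, 5, 5, 5)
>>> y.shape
(7, 23)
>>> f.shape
(7,)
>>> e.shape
(7, 5, 5, 7)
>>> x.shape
(7, 5, 5, 23)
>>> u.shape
(7, 5, 11)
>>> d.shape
(23, 5, 23)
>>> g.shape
(37, 11)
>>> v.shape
(29, 11)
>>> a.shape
(7, 7)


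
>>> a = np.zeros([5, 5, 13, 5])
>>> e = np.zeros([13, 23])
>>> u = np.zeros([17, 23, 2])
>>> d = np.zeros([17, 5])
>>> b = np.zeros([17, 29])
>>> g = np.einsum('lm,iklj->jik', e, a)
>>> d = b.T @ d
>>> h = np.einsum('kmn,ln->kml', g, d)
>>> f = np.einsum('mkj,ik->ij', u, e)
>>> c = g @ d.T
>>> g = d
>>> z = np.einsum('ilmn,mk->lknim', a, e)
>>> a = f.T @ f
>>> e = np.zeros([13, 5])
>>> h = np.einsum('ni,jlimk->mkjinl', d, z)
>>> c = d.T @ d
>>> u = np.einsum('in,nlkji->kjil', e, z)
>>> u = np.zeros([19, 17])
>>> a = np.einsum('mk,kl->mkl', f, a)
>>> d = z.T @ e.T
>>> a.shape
(13, 2, 2)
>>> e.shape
(13, 5)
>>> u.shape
(19, 17)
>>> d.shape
(13, 5, 5, 23, 13)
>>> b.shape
(17, 29)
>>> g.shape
(29, 5)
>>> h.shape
(5, 13, 5, 5, 29, 23)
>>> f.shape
(13, 2)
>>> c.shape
(5, 5)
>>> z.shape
(5, 23, 5, 5, 13)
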